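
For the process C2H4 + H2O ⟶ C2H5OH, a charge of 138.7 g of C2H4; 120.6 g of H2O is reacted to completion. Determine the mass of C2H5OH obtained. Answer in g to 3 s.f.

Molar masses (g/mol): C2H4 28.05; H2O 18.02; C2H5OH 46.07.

n(C2H4) = 138.7 / 28.05 = 4.945 mol
n(H2O) = 120.6 / 18.02 = 6.693 mol
n/ν → C2H4: 4.945, H2O: 6.693; C2H4 is limiting.
n(C2H5OH) = (1/1) × 4.945 = 4.945 mol
mass = 4.945 × 46.07 = 227.8 g

228 g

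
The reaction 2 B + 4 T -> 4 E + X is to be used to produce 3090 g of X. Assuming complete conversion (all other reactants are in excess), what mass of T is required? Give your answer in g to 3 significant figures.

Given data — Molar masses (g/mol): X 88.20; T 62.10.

n(X) = 3090 / 88.20 = 35.03 mol
n(T) = (4/1) × 35.03 = 140.1 mol
mass = 140.1 × 62.10 = 8700 g

8700 g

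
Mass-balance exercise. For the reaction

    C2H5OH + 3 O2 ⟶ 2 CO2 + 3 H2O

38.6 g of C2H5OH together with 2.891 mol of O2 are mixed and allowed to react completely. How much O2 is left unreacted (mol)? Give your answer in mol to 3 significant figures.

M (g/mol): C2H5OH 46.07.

0.377 mol

n(C2H5OH) = 38.60 / 46.07 = 0.8379 mol
n(O2) = 2.891 mol
n/ν → C2H5OH: 0.8379, O2: 0.9637; C2H5OH is limiting.
O2 consumed = (3/1) × 0.8379 = 2.514 mol
O2 remaining = 2.891 − 2.514 = 0.3770 mol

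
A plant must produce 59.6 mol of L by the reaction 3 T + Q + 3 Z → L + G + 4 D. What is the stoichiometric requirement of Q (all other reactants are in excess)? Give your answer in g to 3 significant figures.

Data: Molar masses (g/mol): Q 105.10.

6260 g

n(L) = 59.60 mol
n(Q) = (1/1) × 59.60 = 59.60 mol
mass = 59.60 × 105.10 = 6264 g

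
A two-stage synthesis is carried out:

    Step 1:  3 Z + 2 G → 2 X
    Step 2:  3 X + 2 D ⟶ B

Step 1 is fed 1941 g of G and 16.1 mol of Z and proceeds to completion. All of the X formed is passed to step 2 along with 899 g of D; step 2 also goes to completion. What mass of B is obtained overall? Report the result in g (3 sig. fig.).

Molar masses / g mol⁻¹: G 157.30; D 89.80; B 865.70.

Step 1:
n(G) = 1941 / 157.30 = 12.34 mol
n(Z) = 16.10 mol
n/ν for G = 12.34/2 = 6.170
n/ν for Z = 16.10/3 = 5.367
Smallest n/ν is Z → limiting reagent.
n(X) produced = (2/3) × 16.10 = 10.73 mol
Step 2:
n(X) available = 10.73 mol
n(D) = 899.0 / 89.80 = 10.01 mol
n/ν for X = 10.73/3 = 3.577
n/ν for D = 10.01/2 = 5.005
Smallest n/ν is X → limiting reagent.
n(B) = (1/3) × 10.73 = 3.577 mol
mass = 3.577 × 865.70 = 3097 g

3100 g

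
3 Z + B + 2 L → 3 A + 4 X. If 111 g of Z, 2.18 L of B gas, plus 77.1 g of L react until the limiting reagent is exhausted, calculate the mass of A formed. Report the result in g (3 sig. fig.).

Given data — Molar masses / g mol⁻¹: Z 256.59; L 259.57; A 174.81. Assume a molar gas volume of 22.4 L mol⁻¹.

n(Z) = 111.0 / 256.59 = 0.4326 mol
n(B) = 2.180 / 22.4 = 0.09732 mol
n(L) = 77.10 / 259.57 = 0.2970 mol
n/ν for Z = 0.4326/3 = 0.1442
n/ν for B = 0.09732/1 = 0.09732
n/ν for L = 0.2970/2 = 0.1485
Smallest n/ν is B → limiting reagent.
n(A) = (3/1) × 0.09732 = 0.2920 mol
mass = 0.2920 × 174.81 = 51.04 g

51.0 g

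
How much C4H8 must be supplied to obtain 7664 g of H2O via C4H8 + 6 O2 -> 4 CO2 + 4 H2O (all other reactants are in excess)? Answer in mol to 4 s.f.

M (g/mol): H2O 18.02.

106.3 mol

n(H2O) = 7664 / 18.02 = 425.3 mol
n(C4H8) = (1/4) × 425.3 = 106.3 mol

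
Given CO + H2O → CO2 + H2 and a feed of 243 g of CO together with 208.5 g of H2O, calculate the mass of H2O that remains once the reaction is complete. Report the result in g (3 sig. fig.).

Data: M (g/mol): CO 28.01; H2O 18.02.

52.2 g

n(CO) = 243.0 / 28.01 = 8.675 mol
n(H2O) = 208.5 / 18.02 = 11.57 mol
n/ν for CO = 8.675/1 = 8.675
n/ν for H2O = 11.57/1 = 11.57
Smallest n/ν is CO → limiting reagent.
H2O consumed = (1/1) × 8.675 = 8.675 mol
H2O remaining = 11.57 − 8.675 = 2.895 mol
mass = 2.895 × 18.02 = 52.17 g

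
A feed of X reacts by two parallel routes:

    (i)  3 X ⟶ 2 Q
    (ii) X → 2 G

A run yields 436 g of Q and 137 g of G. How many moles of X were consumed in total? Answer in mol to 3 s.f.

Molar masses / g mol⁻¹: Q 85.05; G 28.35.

10.1 mol

n(Q) = 436 / 85.05 = 5.126 mol
n(G) = 137 / 28.35 = 4.832 mol
n(X) via (i) = (3/2)×5.126 = 7.689 mol
n(X) via (ii) = (1/2)×4.832 = 2.416 mol
total n(X) = 7.689 + 2.416 = 10.11 mol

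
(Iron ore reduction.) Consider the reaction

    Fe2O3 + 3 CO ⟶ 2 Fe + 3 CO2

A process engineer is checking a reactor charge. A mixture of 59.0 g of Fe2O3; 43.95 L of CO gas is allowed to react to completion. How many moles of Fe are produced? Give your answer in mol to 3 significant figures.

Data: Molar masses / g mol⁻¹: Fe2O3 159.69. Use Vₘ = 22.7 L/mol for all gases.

0.739 mol

n(Fe2O3) = 59.00 / 159.69 = 0.3695 mol
n(CO) = 43.95 / 22.7 = 1.936 mol
n/ν → Fe2O3: 0.3695, CO: 0.6453; Fe2O3 is limiting.
n(Fe) = (2/1) × 0.3695 = 0.7390 mol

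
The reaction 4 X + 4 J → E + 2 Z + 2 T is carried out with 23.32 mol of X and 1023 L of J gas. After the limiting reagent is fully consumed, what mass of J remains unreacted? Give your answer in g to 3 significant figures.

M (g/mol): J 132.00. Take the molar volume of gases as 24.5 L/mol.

2430 g

n(X) = 23.32 mol
n(J) = 1023 / 24.5 = 41.76 mol
n/ν for X = 23.32/4 = 5.830
n/ν for J = 41.76/4 = 10.44
Smallest n/ν is X → limiting reagent.
J consumed = (4/4) × 23.32 = 23.32 mol
J remaining = 41.76 − 23.32 = 18.44 mol
mass = 18.44 × 132.00 = 2434 g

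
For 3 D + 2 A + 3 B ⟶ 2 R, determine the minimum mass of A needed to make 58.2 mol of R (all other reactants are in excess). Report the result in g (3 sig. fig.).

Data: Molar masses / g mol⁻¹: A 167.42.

n(R) = 58.20 mol
n(A) = (2/2) × 58.20 = 58.20 mol
mass = 58.20 × 167.42 = 9744 g

9740 g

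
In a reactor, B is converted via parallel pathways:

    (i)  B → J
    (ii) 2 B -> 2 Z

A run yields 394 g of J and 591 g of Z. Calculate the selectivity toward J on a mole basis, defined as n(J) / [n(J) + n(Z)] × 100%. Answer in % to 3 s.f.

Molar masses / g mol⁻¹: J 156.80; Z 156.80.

40.0 %

n(J) = 394 / 156.80 = 2.513 mol
n(Z) = 591 / 156.80 = 3.769 mol
selectivity = 2.513/(2.513+3.769) × 100 = 40.00 %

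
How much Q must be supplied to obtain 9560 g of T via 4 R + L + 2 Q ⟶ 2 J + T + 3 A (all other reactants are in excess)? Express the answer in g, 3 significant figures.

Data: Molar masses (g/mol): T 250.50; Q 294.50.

n(T) = 9560 / 250.50 = 38.16 mol
n(Q) = (2/1) × 38.16 = 76.32 mol
mass = 76.32 × 294.50 = 22480 g

22500 g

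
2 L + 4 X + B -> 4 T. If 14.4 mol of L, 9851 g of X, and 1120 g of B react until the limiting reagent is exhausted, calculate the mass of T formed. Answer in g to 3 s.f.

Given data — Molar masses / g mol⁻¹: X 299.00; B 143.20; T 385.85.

11100 g

n(L) = 14.40 mol
n(X) = 9851 / 299.00 = 32.95 mol
n(B) = 1120 / 143.20 = 7.821 mol
n/ν for L = 14.40/2 = 7.200
n/ν for X = 32.95/4 = 8.238
n/ν for B = 7.821/1 = 7.821
Smallest n/ν is L → limiting reagent.
n(T) = (4/2) × 14.40 = 28.80 mol
mass = 28.80 × 385.85 = 11110 g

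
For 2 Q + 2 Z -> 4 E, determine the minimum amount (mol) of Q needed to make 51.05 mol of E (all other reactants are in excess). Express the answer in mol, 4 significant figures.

25.53 mol

n(E) = 51.05 mol
n(Q) = (2/4) × 51.05 = 25.53 mol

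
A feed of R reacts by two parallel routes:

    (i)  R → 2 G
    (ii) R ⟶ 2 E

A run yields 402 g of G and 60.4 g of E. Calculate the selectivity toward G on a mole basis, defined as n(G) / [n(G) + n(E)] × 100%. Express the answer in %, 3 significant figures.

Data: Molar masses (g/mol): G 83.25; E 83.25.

n(G) = 402 / 83.25 = 4.829 mol
n(E) = 60.4 / 83.25 = 0.7255 mol
selectivity = 4.829/(4.829+0.7255) × 100 = 86.94 %

86.9 %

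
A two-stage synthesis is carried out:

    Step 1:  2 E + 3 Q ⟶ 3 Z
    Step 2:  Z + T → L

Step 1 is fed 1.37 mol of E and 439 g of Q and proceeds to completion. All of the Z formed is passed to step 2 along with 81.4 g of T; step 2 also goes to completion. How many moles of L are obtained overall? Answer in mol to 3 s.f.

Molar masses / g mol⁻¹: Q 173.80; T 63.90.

Step 1:
n(E) = 1.370 mol
n(Q) = 439.0 / 173.80 = 2.526 mol
n/ν for E = 1.370/2 = 0.6850
n/ν for Q = 2.526/3 = 0.8420
Smallest n/ν is E → limiting reagent.
n(Z) produced = (3/2) × 1.370 = 2.055 mol
Step 2:
n(Z) available = 2.055 mol
n(T) = 81.40 / 63.90 = 1.274 mol
n/ν for Z = 2.055/1 = 2.055
n/ν for T = 1.274/1 = 1.274
Smallest n/ν is T → limiting reagent.
n(L) = (1/1) × 1.274 = 1.274 mol

1.27 mol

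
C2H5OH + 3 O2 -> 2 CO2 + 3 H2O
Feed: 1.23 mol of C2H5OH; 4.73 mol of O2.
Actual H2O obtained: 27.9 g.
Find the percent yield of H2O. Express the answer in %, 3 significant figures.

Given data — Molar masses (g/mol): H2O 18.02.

42.0 %

n(C2H5OH) = 1.230 mol
n(O2) = 4.730 mol
n/ν for C2H5OH = 1.230/1 = 1.230
n/ν for O2 = 4.730/3 = 1.577
Smallest n/ν is C2H5OH → limiting reagent.
theoretical n(H2O) = (3/1) × 1.230 = 3.690 mol → 66.49 g
% yield = 27.9 / 66.49 × 100 = 41.96 %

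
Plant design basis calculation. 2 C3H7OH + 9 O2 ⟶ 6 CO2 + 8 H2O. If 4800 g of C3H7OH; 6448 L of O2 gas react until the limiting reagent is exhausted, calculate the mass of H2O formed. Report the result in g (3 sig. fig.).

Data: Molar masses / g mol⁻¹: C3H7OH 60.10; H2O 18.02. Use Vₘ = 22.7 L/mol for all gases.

n(C3H7OH) = 4800 / 60.10 = 79.87 mol
n(O2) = 6448 / 22.7 = 284.1 mol
n/ν → C3H7OH: 39.94, O2: 31.57; O2 is limiting.
n(H2O) = (8/9) × 284.1 = 252.5 mol
mass = 252.5 × 18.02 = 4550 g

4550 g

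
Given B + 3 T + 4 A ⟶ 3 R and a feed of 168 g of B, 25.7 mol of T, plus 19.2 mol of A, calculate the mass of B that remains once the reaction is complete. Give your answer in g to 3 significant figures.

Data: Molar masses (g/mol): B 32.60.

n(B) = 168.0 / 32.60 = 5.153 mol
n(T) = 25.70 mol
n(A) = 19.20 mol
n/ν for B = 5.153/1 = 5.153
n/ν for T = 25.70/3 = 8.567
n/ν for A = 19.20/4 = 4.800
Smallest n/ν is A → limiting reagent.
B consumed = (1/4) × 19.20 = 4.800 mol
B remaining = 5.153 − 4.800 = 0.3530 mol
mass = 0.3530 × 32.60 = 11.51 g

11.5 g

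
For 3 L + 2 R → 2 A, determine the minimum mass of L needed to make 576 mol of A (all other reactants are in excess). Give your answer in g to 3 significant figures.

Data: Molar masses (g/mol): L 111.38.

n(A) = 576.0 mol
n(L) = (3/2) × 576.0 = 864.0 mol
mass = 864.0 × 111.38 = 96230 g

96200 g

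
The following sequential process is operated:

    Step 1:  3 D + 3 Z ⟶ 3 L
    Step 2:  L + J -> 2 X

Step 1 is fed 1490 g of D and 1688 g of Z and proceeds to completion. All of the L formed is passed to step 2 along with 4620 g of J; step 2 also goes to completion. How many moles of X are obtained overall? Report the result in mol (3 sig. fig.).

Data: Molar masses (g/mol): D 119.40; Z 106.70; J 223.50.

25.0 mol

Step 1:
n(D) = 1490 / 119.40 = 12.48 mol
n(Z) = 1688 / 106.70 = 15.82 mol
n/ν for D = 12.48/3 = 4.160
n/ν for Z = 15.82/3 = 5.273
Smallest n/ν is D → limiting reagent.
n(L) produced = (3/3) × 12.48 = 12.48 mol
Step 2:
n(L) available = 12.48 mol
n(J) = 4620 / 223.50 = 20.67 mol
n/ν for L = 12.48/1 = 12.48
n/ν for J = 20.67/1 = 20.67
Smallest n/ν is L → limiting reagent.
n(X) = (2/1) × 12.48 = 24.96 mol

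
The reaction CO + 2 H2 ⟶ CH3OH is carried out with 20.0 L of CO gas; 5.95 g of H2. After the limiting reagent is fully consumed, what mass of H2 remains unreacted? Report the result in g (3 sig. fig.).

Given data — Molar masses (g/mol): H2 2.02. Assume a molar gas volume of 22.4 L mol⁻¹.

n(CO) = 20.00 / 22.4 = 0.8929 mol
n(H2) = 5.950 / 2.02 = 2.946 mol
n/ν for CO = 0.8929/1 = 0.8929
n/ν for H2 = 2.946/2 = 1.473
Smallest n/ν is CO → limiting reagent.
H2 consumed = (2/1) × 0.8929 = 1.786 mol
H2 remaining = 2.946 − 1.786 = 1.160 mol
mass = 1.160 × 2.02 = 2.343 g

2.34 g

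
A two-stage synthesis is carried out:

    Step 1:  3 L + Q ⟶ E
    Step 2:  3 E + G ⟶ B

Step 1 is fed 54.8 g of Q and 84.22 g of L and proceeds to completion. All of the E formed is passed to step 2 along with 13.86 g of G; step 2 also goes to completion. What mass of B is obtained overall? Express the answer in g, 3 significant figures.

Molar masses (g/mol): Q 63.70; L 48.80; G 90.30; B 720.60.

111 g

Step 1:
n(Q) = 54.80 / 63.70 = 0.8603 mol
n(L) = 84.22 / 48.80 = 1.726 mol
n/ν for Q = 0.8603/1 = 0.8603
n/ν for L = 1.726/3 = 0.5753
Smallest n/ν is L → limiting reagent.
n(E) produced = (1/3) × 1.726 = 0.5753 mol
Step 2:
n(E) available = 0.5753 mol
n(G) = 13.86 / 90.30 = 0.1535 mol
n/ν for E = 0.5753/3 = 0.1918
n/ν for G = 0.1535/1 = 0.1535
Smallest n/ν is G → limiting reagent.
n(B) = (1/1) × 0.1535 = 0.1535 mol
mass = 0.1535 × 720.60 = 110.6 g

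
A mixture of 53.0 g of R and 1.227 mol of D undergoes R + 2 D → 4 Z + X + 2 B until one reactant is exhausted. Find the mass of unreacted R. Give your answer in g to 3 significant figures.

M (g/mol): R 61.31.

15.4 g

n(R) = 53.00 / 61.31 = 0.8645 mol
n(D) = 1.227 mol
n/ν → R: 0.8645, D: 0.6135; D is limiting.
R consumed = (1/2) × 1.227 = 0.6135 mol
R remaining = 0.8645 − 0.6135 = 0.2510 mol
mass = 0.2510 × 61.31 = 15.39 g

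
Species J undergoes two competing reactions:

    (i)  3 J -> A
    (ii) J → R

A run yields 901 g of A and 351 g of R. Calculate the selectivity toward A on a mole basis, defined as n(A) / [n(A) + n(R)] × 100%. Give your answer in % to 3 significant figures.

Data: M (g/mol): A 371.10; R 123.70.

46.1 %

n(A) = 901 / 371.10 = 2.428 mol
n(R) = 351 / 123.70 = 2.838 mol
selectivity = 2.428/(2.428+2.838) × 100 = 46.11 %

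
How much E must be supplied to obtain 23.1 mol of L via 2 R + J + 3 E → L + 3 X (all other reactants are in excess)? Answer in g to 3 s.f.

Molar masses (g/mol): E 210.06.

n(L) = 23.10 mol
n(E) = (3/1) × 23.10 = 69.30 mol
mass = 69.30 × 210.06 = 14560 g

14600 g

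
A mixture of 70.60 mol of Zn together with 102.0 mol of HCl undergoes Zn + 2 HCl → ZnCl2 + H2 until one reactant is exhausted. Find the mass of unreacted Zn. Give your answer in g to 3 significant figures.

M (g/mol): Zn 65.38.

n(Zn) = 70.60 mol
n(HCl) = 102.0 mol
n/ν → Zn: 70.60, HCl: 51.00; HCl is limiting.
Zn consumed = (1/2) × 102.0 = 51.00 mol
Zn remaining = 70.60 − 51.00 = 19.60 mol
mass = 19.60 × 65.38 = 1281 g

1280 g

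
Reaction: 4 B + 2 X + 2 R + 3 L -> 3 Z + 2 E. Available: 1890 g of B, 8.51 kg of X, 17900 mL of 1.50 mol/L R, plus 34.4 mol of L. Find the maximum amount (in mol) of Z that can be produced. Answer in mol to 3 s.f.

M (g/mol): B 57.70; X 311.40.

n(B) = 1890 / 57.70 = 32.76 mol
n(X) = 8.510×1000 / 311.40 = 27.33 mol
n(R) = 1.50 × 17900/1000 = 26.85 mol
n(L) = 34.40 mol
n/ν → B: 8.190, X: 13.67, R: 13.43, L: 11.47; B is limiting.
n(Z) = (3/4) × 32.76 = 24.57 mol

24.6 mol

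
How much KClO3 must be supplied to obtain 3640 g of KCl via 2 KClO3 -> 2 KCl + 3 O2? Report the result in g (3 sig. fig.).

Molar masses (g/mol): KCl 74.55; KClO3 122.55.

n(KCl) = 3640 / 74.55 = 48.83 mol
n(KClO3) = (2/2) × 48.83 = 48.83 mol
mass = 48.83 × 122.55 = 5984 g

5980 g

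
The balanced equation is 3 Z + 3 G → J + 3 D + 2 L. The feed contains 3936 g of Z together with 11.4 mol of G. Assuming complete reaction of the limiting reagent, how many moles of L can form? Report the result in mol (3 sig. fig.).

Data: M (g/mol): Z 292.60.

7.60 mol

n(Z) = 3936 / 292.60 = 13.45 mol
n(G) = 11.40 mol
n/ν for Z = 13.45/3 = 4.483
n/ν for G = 11.40/3 = 3.800
Smallest n/ν is G → limiting reagent.
n(L) = (2/3) × 11.40 = 7.600 mol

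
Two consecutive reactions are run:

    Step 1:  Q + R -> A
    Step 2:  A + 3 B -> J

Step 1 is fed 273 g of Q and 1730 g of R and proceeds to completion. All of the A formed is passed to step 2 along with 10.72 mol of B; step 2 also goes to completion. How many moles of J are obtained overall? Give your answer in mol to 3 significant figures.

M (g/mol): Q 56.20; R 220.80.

Step 1:
n(Q) = 273.0 / 56.20 = 4.858 mol
n(R) = 1730 / 220.80 = 7.835 mol
n/ν → Q: 4.858, R: 7.835; Q is limiting.
n(A) produced = (1/1) × 4.858 = 4.858 mol
Step 2:
n(A) available = 4.858 mol
n(B) = 10.72 mol
n/ν → A: 4.858, B: 3.573; B is limiting.
n(J) = (1/3) × 10.72 = 3.573 mol

3.57 mol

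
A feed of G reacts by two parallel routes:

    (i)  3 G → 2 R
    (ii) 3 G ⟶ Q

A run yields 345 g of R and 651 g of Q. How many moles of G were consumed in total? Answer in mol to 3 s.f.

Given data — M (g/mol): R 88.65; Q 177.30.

16.9 mol

n(R) = 345 / 88.65 = 3.892 mol
n(Q) = 651 / 177.30 = 3.672 mol
n(G) via (i) = (3/2)×3.892 = 5.838 mol
n(G) via (ii) = (3/1)×3.672 = 11.02 mol
total n(G) = 5.838 + 11.02 = 16.86 mol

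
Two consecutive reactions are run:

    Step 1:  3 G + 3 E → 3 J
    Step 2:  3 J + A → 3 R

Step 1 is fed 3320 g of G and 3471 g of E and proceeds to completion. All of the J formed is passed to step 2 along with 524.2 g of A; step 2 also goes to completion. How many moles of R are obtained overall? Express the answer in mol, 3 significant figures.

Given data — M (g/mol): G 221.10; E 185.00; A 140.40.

Step 1:
n(G) = 3320 / 221.10 = 15.02 mol
n(E) = 3471 / 185.00 = 18.76 mol
n/ν for G = 15.02/3 = 5.007
n/ν for E = 18.76/3 = 6.253
Smallest n/ν is G → limiting reagent.
n(J) produced = (3/3) × 15.02 = 15.02 mol
Step 2:
n(J) available = 15.02 mol
n(A) = 524.2 / 140.40 = 3.734 mol
n/ν for J = 15.02/3 = 5.007
n/ν for A = 3.734/1 = 3.734
Smallest n/ν is A → limiting reagent.
n(R) = (3/1) × 3.734 = 11.20 mol

11.2 mol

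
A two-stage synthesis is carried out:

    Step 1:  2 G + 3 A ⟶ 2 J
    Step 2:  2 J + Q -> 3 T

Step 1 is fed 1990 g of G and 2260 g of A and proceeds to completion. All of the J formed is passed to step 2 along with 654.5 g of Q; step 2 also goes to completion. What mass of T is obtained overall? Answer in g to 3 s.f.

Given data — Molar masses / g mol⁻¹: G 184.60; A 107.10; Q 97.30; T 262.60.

4250 g

Step 1:
n(G) = 1990 / 184.60 = 10.78 mol
n(A) = 2260 / 107.10 = 21.10 mol
n/ν → G: 5.390, A: 7.033; G is limiting.
n(J) produced = (2/2) × 10.78 = 10.78 mol
Step 2:
n(J) available = 10.78 mol
n(Q) = 654.5 / 97.30 = 6.727 mol
n/ν → J: 5.390, Q: 6.727; J is limiting.
n(T) = (3/2) × 10.78 = 16.17 mol
mass = 16.17 × 262.60 = 4246 g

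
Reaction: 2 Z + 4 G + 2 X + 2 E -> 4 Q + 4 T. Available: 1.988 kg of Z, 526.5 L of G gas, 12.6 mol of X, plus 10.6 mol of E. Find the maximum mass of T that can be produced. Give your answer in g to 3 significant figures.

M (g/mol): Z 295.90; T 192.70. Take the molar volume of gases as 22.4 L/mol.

n(Z) = 1.988×1000 / 295.90 = 6.718 mol
n(G) = 526.5 / 22.4 = 23.50 mol
n(X) = 12.60 mol
n(E) = 10.60 mol
n/ν for Z = 6.718/2 = 3.359
n/ν for G = 23.50/4 = 5.875
n/ν for X = 12.60/2 = 6.300
n/ν for E = 10.60/2 = 5.300
Smallest n/ν is Z → limiting reagent.
n(T) = (4/2) × 6.718 = 13.44 mol
mass = 13.44 × 192.70 = 2590 g

2590 g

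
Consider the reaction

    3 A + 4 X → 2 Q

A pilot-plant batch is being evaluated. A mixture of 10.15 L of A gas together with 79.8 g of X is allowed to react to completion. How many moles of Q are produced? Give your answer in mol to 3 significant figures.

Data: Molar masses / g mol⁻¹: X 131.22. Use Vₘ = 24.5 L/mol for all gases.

0.276 mol

n(A) = 10.15 / 24.5 = 0.4143 mol
n(X) = 79.80 / 131.22 = 0.6081 mol
n/ν → A: 0.1381, X: 0.1520; A is limiting.
n(Q) = (2/3) × 0.4143 = 0.2762 mol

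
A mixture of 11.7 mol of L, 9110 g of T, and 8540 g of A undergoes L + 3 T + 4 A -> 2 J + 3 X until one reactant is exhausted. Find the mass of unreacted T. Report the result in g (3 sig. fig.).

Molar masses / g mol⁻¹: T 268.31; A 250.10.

2240 g

n(L) = 11.70 mol
n(T) = 9110 / 268.31 = 33.95 mol
n(A) = 8540 / 250.10 = 34.15 mol
n/ν for L = 11.70/1 = 11.70
n/ν for T = 33.95/3 = 11.32
n/ν for A = 34.15/4 = 8.538
Smallest n/ν is A → limiting reagent.
T consumed = (3/4) × 34.15 = 25.61 mol
T remaining = 33.95 − 25.61 = 8.340 mol
mass = 8.340 × 268.31 = 2238 g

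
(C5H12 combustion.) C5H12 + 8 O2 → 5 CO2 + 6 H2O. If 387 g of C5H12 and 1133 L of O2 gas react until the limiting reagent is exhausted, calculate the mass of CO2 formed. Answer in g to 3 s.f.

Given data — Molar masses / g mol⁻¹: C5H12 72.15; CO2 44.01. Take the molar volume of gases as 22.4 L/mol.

n(C5H12) = 387.0 / 72.15 = 5.364 mol
n(O2) = 1133 / 22.4 = 50.58 mol
n/ν for C5H12 = 5.364/1 = 5.364
n/ν for O2 = 50.58/8 = 6.323
Smallest n/ν is C5H12 → limiting reagent.
n(CO2) = (5/1) × 5.364 = 26.82 mol
mass = 26.82 × 44.01 = 1180 g

1180 g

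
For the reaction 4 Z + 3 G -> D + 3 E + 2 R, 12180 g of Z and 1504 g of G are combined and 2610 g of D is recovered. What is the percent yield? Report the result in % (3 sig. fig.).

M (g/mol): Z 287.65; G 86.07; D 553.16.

81.0 %

n(Z) = 12180 / 287.65 = 42.34 mol
n(G) = 1504 / 86.07 = 17.47 mol
n/ν for Z = 42.34/4 = 10.59
n/ν for G = 17.47/3 = 5.823
Smallest n/ν is G → limiting reagent.
theoretical n(D) = (1/3) × 17.47 = 5.823 mol → 3221 g
% yield = 2610 / 3221 × 100 = 81.03 %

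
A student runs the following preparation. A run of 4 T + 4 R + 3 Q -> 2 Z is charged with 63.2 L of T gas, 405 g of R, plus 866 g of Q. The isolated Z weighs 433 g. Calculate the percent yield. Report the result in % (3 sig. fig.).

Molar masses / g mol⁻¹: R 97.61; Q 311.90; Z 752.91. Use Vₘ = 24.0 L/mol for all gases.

43.7 %

n(T) = 63.20 / 24.0 = 2.633 mol
n(R) = 405.0 / 97.61 = 4.149 mol
n(Q) = 866.0 / 311.90 = 2.777 mol
n/ν → T: 0.6583, R: 1.037, Q: 0.9257; T is limiting.
theoretical n(Z) = (2/4) × 2.633 = 1.317 mol → 991.6 g
% yield = 433 / 991.6 × 100 = 43.67 %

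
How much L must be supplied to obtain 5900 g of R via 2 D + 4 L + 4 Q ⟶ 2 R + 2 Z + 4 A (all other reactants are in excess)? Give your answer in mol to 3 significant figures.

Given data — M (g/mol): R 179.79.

65.6 mol

n(R) = 5900 / 179.79 = 32.82 mol
n(L) = (4/2) × 32.82 = 65.64 mol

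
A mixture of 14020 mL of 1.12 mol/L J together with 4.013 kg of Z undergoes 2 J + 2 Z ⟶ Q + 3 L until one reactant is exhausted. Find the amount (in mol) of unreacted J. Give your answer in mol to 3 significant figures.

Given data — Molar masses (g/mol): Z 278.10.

1.27 mol

n(J) = 1.12 × 14020/1000 = 15.70 mol
n(Z) = 4.013×1000 / 278.10 = 14.43 mol
n/ν for J = 15.70/2 = 7.850
n/ν for Z = 14.43/2 = 7.215
Smallest n/ν is Z → limiting reagent.
J consumed = (2/2) × 14.43 = 14.43 mol
J remaining = 15.70 − 14.43 = 1.270 mol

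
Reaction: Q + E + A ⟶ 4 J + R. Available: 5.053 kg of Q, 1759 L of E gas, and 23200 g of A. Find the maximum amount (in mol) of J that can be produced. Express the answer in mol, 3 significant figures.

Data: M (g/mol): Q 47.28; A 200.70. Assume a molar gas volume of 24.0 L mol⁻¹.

n(Q) = 5.053×1000 / 47.28 = 106.9 mol
n(E) = 1759 / 24.0 = 73.29 mol
n(A) = 23200 / 200.70 = 115.6 mol
n/ν → Q: 106.9, E: 73.29, A: 115.6; E is limiting.
n(J) = (4/1) × 73.29 = 293.2 mol

293 mol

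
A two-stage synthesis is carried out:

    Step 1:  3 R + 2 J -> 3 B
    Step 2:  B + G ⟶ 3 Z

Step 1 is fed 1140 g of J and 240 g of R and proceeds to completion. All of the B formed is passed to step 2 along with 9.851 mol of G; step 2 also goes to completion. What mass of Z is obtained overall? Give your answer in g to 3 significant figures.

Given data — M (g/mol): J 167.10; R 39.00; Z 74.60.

1380 g

Step 1:
n(J) = 1140 / 167.10 = 6.822 mol
n(R) = 240.0 / 39.00 = 6.154 mol
n/ν → J: 3.411, R: 2.051; R is limiting.
n(B) produced = (3/3) × 6.154 = 6.154 mol
Step 2:
n(B) available = 6.154 mol
n(G) = 9.851 mol
n/ν → B: 6.154, G: 9.851; B is limiting.
n(Z) = (3/1) × 6.154 = 18.46 mol
mass = 18.46 × 74.60 = 1377 g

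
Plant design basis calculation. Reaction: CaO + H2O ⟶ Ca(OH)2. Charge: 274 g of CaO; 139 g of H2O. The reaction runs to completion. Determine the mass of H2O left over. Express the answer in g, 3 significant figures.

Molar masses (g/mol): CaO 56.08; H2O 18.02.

51.0 g

n(CaO) = 274.0 / 56.08 = 4.886 mol
n(H2O) = 139.0 / 18.02 = 7.714 mol
n/ν for CaO = 4.886/1 = 4.886
n/ν for H2O = 7.714/1 = 7.714
Smallest n/ν is CaO → limiting reagent.
H2O consumed = (1/1) × 4.886 = 4.886 mol
H2O remaining = 7.714 − 4.886 = 2.828 mol
mass = 2.828 × 18.02 = 50.96 g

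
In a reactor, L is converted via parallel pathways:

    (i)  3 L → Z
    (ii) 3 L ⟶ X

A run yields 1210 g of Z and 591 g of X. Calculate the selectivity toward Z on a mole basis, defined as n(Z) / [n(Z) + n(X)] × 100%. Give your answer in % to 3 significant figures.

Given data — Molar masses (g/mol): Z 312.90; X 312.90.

n(Z) = 1210 / 312.90 = 3.867 mol
n(X) = 591 / 312.90 = 1.889 mol
selectivity = 3.867/(3.867+1.889) × 100 = 67.18 %

67.2 %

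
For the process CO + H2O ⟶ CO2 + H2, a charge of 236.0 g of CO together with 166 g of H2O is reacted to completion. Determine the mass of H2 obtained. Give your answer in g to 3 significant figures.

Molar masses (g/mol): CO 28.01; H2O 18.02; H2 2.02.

17.0 g

n(CO) = 236.0 / 28.01 = 8.426 mol
n(H2O) = 166.0 / 18.02 = 9.212 mol
n/ν → CO: 8.426, H2O: 9.212; CO is limiting.
n(H2) = (1/1) × 8.426 = 8.426 mol
mass = 8.426 × 2.02 = 17.02 g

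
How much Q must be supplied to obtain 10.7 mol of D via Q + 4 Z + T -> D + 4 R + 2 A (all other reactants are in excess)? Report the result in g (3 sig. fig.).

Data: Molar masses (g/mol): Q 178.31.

1910 g

n(D) = 10.70 mol
n(Q) = (1/1) × 10.70 = 10.70 mol
mass = 10.70 × 178.31 = 1908 g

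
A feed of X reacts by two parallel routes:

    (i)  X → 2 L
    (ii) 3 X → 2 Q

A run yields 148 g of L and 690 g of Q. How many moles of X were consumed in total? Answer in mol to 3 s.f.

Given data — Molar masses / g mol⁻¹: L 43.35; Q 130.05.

n(L) = 148 / 43.35 = 3.414 mol
n(Q) = 690 / 130.05 = 5.306 mol
n(X) via (i) = (1/2)×3.414 = 1.707 mol
n(X) via (ii) = (3/2)×5.306 = 7.959 mol
total n(X) = 1.707 + 7.959 = 9.666 mol

9.67 mol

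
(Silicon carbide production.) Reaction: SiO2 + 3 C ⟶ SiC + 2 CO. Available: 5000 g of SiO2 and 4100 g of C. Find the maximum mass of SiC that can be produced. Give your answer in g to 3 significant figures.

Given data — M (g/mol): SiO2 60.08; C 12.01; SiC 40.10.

3340 g

n(SiO2) = 5000 / 60.08 = 83.22 mol
n(C) = 4100 / 12.01 = 341.4 mol
n/ν → SiO2: 83.22, C: 113.8; SiO2 is limiting.
n(SiC) = (1/1) × 83.22 = 83.22 mol
mass = 83.22 × 40.10 = 3337 g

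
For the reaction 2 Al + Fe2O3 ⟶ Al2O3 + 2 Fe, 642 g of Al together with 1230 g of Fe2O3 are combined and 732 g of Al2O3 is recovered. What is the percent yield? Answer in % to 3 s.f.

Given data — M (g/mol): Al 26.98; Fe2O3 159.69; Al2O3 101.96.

n(Al) = 642.0 / 26.98 = 23.80 mol
n(Fe2O3) = 1230 / 159.69 = 7.702 mol
n/ν for Al = 23.80/2 = 11.90
n/ν for Fe2O3 = 7.702/1 = 7.702
Smallest n/ν is Fe2O3 → limiting reagent.
theoretical n(Al2O3) = (1/1) × 7.702 = 7.702 mol → 785.3 g
% yield = 732 / 785.3 × 100 = 93.21 %

93.2 %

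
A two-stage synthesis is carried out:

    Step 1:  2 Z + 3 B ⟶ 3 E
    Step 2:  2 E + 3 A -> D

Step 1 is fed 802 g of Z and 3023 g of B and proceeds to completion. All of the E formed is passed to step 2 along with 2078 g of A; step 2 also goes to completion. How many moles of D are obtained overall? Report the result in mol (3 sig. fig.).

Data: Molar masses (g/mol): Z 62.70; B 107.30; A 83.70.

8.28 mol

Step 1:
n(Z) = 802.0 / 62.70 = 12.79 mol
n(B) = 3023 / 107.30 = 28.17 mol
n/ν for Z = 12.79/2 = 6.395
n/ν for B = 28.17/3 = 9.390
Smallest n/ν is Z → limiting reagent.
n(E) produced = (3/2) × 12.79 = 19.19 mol
Step 2:
n(E) available = 19.19 mol
n(A) = 2078 / 83.70 = 24.83 mol
n/ν for E = 19.19/2 = 9.595
n/ν for A = 24.83/3 = 8.277
Smallest n/ν is A → limiting reagent.
n(D) = (1/3) × 24.83 = 8.277 mol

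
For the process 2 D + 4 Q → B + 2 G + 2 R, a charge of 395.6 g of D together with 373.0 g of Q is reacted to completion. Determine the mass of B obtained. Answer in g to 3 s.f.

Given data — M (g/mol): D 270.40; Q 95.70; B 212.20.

155 g

n(D) = 395.6 / 270.40 = 1.463 mol
n(Q) = 373.0 / 95.70 = 3.898 mol
n/ν → D: 0.7315, Q: 0.9745; D is limiting.
n(B) = (1/2) × 1.463 = 0.7315 mol
mass = 0.7315 × 212.20 = 155.2 g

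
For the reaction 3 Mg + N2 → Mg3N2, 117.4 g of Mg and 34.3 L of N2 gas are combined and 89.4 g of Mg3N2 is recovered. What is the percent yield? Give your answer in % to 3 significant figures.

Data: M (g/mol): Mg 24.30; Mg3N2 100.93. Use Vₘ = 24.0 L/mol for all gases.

n(Mg) = 117.4 / 24.30 = 4.831 mol
n(N2) = 34.30 / 24.0 = 1.429 mol
n/ν for Mg = 4.831/3 = 1.610
n/ν for N2 = 1.429/1 = 1.429
Smallest n/ν is N2 → limiting reagent.
theoretical n(Mg3N2) = (1/1) × 1.429 = 1.429 mol → 144.2 g
% yield = 89.4 / 144.2 × 100 = 62.00 %

62.0 %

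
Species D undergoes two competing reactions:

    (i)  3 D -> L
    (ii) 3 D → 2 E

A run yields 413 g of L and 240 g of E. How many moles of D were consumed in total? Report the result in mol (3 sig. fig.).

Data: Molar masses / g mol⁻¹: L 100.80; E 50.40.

19.4 mol

n(L) = 413 / 100.80 = 4.097 mol
n(E) = 240 / 50.40 = 4.762 mol
n(D) via (i) = (3/1)×4.097 = 12.29 mol
n(D) via (ii) = (3/2)×4.762 = 7.143 mol
total n(D) = 12.29 + 7.143 = 19.43 mol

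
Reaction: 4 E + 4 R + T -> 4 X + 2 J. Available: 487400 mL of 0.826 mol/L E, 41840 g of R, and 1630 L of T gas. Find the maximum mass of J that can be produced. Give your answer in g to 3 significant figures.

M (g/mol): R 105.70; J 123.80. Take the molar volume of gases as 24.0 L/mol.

16800 g

n(E) = 0.826 × 487400/1000 = 402.6 mol
n(R) = 41840 / 105.70 = 395.8 mol
n(T) = 1630 / 24.0 = 67.92 mol
n/ν for E = 402.6/4 = 100.7
n/ν for R = 395.8/4 = 98.95
n/ν for T = 67.92/1 = 67.92
Smallest n/ν is T → limiting reagent.
n(J) = (2/1) × 67.92 = 135.8 mol
mass = 135.8 × 123.80 = 16810 g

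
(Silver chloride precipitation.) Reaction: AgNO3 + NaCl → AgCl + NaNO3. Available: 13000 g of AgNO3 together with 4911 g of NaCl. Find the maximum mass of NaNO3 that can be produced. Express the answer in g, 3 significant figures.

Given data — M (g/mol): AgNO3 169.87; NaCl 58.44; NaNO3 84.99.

6500 g

n(AgNO3) = 13000 / 169.87 = 76.53 mol
n(NaCl) = 4911 / 58.44 = 84.03 mol
n/ν for AgNO3 = 76.53/1 = 76.53
n/ν for NaCl = 84.03/1 = 84.03
Smallest n/ν is AgNO3 → limiting reagent.
n(NaNO3) = (1/1) × 76.53 = 76.53 mol
mass = 76.53 × 84.99 = 6504 g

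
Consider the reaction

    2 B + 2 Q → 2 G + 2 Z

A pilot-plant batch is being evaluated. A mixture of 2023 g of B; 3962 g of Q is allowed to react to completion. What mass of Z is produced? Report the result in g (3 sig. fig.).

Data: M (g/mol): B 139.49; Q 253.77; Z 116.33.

n(B) = 2023 / 139.49 = 14.50 mol
n(Q) = 3962 / 253.77 = 15.61 mol
n/ν for B = 14.50/2 = 7.250
n/ν for Q = 15.61/2 = 7.805
Smallest n/ν is B → limiting reagent.
n(Z) = (2/2) × 14.50 = 14.50 mol
mass = 14.50 × 116.33 = 1687 g

1690 g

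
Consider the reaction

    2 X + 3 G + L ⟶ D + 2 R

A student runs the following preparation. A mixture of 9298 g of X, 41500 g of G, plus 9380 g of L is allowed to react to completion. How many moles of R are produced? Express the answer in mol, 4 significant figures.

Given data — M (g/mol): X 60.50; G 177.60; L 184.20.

n(X) = 9298 / 60.50 = 153.7 mol
n(G) = 41500 / 177.60 = 233.7 mol
n(L) = 9380 / 184.20 = 50.92 mol
n/ν for X = 153.7/2 = 76.85
n/ν for G = 233.7/3 = 77.90
n/ν for L = 50.92/1 = 50.92
Smallest n/ν is L → limiting reagent.
n(R) = (2/1) × 50.92 = 101.8 mol

101.8 mol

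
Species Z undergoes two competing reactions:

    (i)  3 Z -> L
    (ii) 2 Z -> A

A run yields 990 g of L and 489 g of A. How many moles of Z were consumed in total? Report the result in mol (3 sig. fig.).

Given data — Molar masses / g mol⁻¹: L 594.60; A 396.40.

7.46 mol

n(L) = 990 / 594.60 = 1.665 mol
n(A) = 489 / 396.40 = 1.234 mol
n(Z) via (i) = (3/1)×1.665 = 4.995 mol
n(Z) via (ii) = (2/1)×1.234 = 2.468 mol
total n(Z) = 4.995 + 2.468 = 7.463 mol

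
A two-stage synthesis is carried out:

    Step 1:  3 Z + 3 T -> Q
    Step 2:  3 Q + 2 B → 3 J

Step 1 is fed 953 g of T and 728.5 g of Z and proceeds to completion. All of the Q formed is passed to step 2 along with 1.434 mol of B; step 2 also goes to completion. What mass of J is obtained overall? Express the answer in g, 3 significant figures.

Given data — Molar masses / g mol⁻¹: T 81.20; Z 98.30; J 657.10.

1410 g

Step 1:
n(T) = 953.0 / 81.20 = 11.74 mol
n(Z) = 728.5 / 98.30 = 7.411 mol
n/ν for T = 11.74/3 = 3.913
n/ν for Z = 7.411/3 = 2.470
Smallest n/ν is Z → limiting reagent.
n(Q) produced = (1/3) × 7.411 = 2.470 mol
Step 2:
n(Q) available = 2.470 mol
n(B) = 1.434 mol
n/ν for Q = 2.470/3 = 0.8233
n/ν for B = 1.434/2 = 0.7170
Smallest n/ν is B → limiting reagent.
n(J) = (3/2) × 1.434 = 2.151 mol
mass = 2.151 × 657.10 = 1413 g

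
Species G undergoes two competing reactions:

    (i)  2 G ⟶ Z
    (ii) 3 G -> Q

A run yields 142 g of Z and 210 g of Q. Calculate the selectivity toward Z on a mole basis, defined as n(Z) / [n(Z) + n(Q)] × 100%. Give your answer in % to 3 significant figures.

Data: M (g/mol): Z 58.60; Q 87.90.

50.4 %

n(Z) = 142 / 58.60 = 2.423 mol
n(Q) = 210 / 87.90 = 2.389 mol
selectivity = 2.423/(2.423+2.389) × 100 = 50.35 %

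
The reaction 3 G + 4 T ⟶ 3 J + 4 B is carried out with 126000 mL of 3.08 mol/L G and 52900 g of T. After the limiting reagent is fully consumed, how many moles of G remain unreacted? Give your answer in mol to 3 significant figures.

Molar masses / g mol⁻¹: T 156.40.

n(G) = 3.08 × 126000/1000 = 388.1 mol
n(T) = 52900 / 156.40 = 338.2 mol
n/ν → G: 129.4, T: 84.55; T is limiting.
G consumed = (3/4) × 338.2 = 253.7 mol
G remaining = 388.1 − 253.7 = 134.4 mol

134 mol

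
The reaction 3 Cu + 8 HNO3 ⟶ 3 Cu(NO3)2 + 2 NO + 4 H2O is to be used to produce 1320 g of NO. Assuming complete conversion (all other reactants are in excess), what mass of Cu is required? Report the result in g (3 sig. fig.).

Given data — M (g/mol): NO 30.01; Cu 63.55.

n(NO) = 1320 / 30.01 = 43.99 mol
n(Cu) = (3/2) × 43.99 = 65.99 mol
mass = 65.99 × 63.55 = 4194 g

4190 g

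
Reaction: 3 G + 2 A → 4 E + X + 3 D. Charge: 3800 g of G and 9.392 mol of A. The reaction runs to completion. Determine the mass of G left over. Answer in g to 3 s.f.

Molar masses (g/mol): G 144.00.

1770 g

n(G) = 3800 / 144.00 = 26.39 mol
n(A) = 9.392 mol
n/ν for G = 26.39/3 = 8.797
n/ν for A = 9.392/2 = 4.696
Smallest n/ν is A → limiting reagent.
G consumed = (3/2) × 9.392 = 14.09 mol
G remaining = 26.39 − 14.09 = 12.30 mol
mass = 12.30 × 144.00 = 1771 g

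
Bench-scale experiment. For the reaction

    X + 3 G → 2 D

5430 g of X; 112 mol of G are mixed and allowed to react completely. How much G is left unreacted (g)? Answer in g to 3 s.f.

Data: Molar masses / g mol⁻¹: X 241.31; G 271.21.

n(X) = 5430 / 241.31 = 22.50 mol
n(G) = 112.0 mol
n/ν for X = 22.50/1 = 22.50
n/ν for G = 112.0/3 = 37.33
Smallest n/ν is X → limiting reagent.
G consumed = (3/1) × 22.50 = 67.50 mol
G remaining = 112.0 − 67.50 = 44.50 mol
mass = 44.50 × 271.21 = 12070 g

12100 g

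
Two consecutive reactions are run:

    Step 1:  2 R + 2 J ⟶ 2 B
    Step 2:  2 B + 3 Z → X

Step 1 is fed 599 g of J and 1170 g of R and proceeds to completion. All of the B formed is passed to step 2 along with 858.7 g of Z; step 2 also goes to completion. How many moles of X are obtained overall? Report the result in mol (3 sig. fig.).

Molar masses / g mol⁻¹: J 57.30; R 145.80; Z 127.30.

Step 1:
n(J) = 599.0 / 57.30 = 10.45 mol
n(R) = 1170 / 145.80 = 8.025 mol
n/ν for J = 10.45/2 = 5.225
n/ν for R = 8.025/2 = 4.013
Smallest n/ν is R → limiting reagent.
n(B) produced = (2/2) × 8.025 = 8.025 mol
Step 2:
n(B) available = 8.025 mol
n(Z) = 858.7 / 127.30 = 6.745 mol
n/ν for B = 8.025/2 = 4.013
n/ν for Z = 6.745/3 = 2.248
Smallest n/ν is Z → limiting reagent.
n(X) = (1/3) × 6.745 = 2.248 mol

2.25 mol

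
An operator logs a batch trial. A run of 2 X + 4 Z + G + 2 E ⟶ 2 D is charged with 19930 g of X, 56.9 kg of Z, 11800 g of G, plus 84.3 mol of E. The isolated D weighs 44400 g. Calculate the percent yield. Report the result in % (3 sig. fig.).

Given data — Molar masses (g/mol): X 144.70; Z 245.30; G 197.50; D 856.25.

61.5 %

n(X) = 19930 / 144.70 = 137.7 mol
n(Z) = 56.90×1000 / 245.30 = 232.0 mol
n(G) = 11800 / 197.50 = 59.75 mol
n(E) = 84.30 mol
n/ν → X: 68.85, Z: 58.00, G: 59.75, E: 42.15; E is limiting.
theoretical n(D) = (2/2) × 84.30 = 84.30 mol → 72180 g
% yield = 44400 / 72180 × 100 = 61.51 %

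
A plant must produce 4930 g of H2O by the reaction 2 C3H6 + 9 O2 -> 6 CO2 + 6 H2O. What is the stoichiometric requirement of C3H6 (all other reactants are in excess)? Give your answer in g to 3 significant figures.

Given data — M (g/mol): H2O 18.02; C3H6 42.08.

n(H2O) = 4930 / 18.02 = 273.6 mol
n(C3H6) = (2/6) × 273.6 = 91.20 mol
mass = 91.20 × 42.08 = 3838 g

3840 g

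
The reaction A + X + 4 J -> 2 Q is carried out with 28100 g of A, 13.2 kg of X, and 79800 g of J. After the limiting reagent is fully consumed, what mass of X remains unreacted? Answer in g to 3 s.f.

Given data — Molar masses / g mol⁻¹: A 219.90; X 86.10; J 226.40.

5610 g

n(A) = 28100 / 219.90 = 127.8 mol
n(X) = 13.20×1000 / 86.10 = 153.3 mol
n(J) = 79800 / 226.40 = 352.5 mol
n/ν for A = 127.8/1 = 127.8
n/ν for X = 153.3/1 = 153.3
n/ν for J = 352.5/4 = 88.13
Smallest n/ν is J → limiting reagent.
X consumed = (1/4) × 352.5 = 88.13 mol
X remaining = 153.3 − 88.13 = 65.17 mol
mass = 65.17 × 86.10 = 5611 g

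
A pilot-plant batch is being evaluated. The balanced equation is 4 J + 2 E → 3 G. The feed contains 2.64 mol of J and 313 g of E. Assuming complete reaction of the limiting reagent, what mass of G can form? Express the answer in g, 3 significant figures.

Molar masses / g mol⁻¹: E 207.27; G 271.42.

n(J) = 2.640 mol
n(E) = 313.0 / 207.27 = 1.510 mol
n/ν for J = 2.640/4 = 0.6600
n/ν for E = 1.510/2 = 0.7550
Smallest n/ν is J → limiting reagent.
n(G) = (3/4) × 2.640 = 1.980 mol
mass = 1.980 × 271.42 = 537.4 g

537 g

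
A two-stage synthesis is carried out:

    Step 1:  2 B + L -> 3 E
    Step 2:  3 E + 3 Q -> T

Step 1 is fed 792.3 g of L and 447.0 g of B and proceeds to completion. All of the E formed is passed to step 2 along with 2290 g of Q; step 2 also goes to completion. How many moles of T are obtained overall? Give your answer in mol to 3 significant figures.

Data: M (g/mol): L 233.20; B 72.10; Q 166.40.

Step 1:
n(L) = 792.3 / 233.20 = 3.398 mol
n(B) = 447.0 / 72.10 = 6.200 mol
n/ν for L = 3.398/1 = 3.398
n/ν for B = 6.200/2 = 3.100
Smallest n/ν is B → limiting reagent.
n(E) produced = (3/2) × 6.200 = 9.300 mol
Step 2:
n(E) available = 9.300 mol
n(Q) = 2290 / 166.40 = 13.76 mol
n/ν for E = 9.300/3 = 3.100
n/ν for Q = 13.76/3 = 4.587
Smallest n/ν is E → limiting reagent.
n(T) = (1/3) × 9.300 = 3.100 mol

3.10 mol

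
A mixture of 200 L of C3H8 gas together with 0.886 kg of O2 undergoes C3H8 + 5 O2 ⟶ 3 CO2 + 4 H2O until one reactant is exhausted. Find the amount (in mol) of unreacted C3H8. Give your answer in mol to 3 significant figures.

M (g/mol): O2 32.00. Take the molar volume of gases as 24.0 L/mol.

2.80 mol

n(C3H8) = 200.0 / 24.0 = 8.333 mol
n(O2) = 0.8860×1000 / 32.00 = 27.69 mol
n/ν for C3H8 = 8.333/1 = 8.333
n/ν for O2 = 27.69/5 = 5.538
Smallest n/ν is O2 → limiting reagent.
C3H8 consumed = (1/5) × 27.69 = 5.538 mol
C3H8 remaining = 8.333 − 5.538 = 2.795 mol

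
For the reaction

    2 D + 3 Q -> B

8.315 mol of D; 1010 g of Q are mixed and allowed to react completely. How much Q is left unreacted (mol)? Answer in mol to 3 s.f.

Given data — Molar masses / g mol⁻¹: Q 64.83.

n(D) = 8.315 mol
n(Q) = 1010 / 64.83 = 15.58 mol
n/ν for D = 8.315/2 = 4.158
n/ν for Q = 15.58/3 = 5.193
Smallest n/ν is D → limiting reagent.
Q consumed = (3/2) × 8.315 = 12.47 mol
Q remaining = 15.58 − 12.47 = 3.110 mol

3.11 mol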